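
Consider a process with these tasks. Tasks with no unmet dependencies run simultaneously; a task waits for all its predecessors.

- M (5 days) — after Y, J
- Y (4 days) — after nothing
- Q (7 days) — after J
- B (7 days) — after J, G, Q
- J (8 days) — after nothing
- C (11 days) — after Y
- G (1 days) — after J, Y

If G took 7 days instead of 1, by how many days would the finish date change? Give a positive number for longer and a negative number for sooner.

Actual critical path: J→Q→B = 8+7+7 = 22 ⇒ 22 days.
G is off the critical path — its longest chain is 16 days, giving 6 of slack.
Now J→G→B = 8+7+7 = 22 is longest, so the finish becomes 22 days.
Change in finish: 22 − 22 = +0 days.

0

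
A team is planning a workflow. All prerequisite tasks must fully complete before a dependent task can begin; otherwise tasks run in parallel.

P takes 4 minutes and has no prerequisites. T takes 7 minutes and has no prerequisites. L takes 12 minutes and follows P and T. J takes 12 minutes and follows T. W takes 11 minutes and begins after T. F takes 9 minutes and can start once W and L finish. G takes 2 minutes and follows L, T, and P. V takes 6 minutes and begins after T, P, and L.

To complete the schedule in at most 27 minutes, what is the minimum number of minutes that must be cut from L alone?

Current finish: 28 minutes; target: 27.
L is on every critical path, so each minute cut from L cuts the finish by one (this holds down to a finish of 27).
Need 28 − 27 = 1 minute off L → L becomes 11 minutes, finish becomes 27.

1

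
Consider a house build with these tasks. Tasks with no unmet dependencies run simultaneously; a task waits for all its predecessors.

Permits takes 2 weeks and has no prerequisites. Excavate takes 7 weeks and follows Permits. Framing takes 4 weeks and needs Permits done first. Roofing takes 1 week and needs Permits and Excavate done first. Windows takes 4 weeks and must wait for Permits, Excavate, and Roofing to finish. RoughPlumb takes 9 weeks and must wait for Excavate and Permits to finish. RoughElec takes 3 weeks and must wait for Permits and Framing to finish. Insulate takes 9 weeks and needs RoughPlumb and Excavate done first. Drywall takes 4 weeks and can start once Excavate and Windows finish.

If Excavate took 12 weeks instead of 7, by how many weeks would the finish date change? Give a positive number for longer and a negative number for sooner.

5

Critical path before the change: Permits→Excavate→RoughPlumb→Insulate = 2+7+9+9 = 27 giving 27 weeks.
Excavate lies on that path, so at 12 weeks the path becomes 32 weeks.
No other chain overtakes it, so the finish is 32 weeks.
Change in finish: 32 − 27 = +5 weeks.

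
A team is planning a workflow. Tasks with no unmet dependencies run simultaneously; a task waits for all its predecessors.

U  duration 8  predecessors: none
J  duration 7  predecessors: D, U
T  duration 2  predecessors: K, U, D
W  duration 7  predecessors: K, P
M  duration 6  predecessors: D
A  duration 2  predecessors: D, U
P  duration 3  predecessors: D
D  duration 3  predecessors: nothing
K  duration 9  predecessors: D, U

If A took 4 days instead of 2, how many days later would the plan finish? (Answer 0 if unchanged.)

Actual critical path: U→K→W = 8+9+7 = 24 ⇒ 24 days.
A has 14 days of float (longest path through it is 10).
That remains the longest chain; total 24 days.
Change in finish: 24 − 24 = +0 days.

0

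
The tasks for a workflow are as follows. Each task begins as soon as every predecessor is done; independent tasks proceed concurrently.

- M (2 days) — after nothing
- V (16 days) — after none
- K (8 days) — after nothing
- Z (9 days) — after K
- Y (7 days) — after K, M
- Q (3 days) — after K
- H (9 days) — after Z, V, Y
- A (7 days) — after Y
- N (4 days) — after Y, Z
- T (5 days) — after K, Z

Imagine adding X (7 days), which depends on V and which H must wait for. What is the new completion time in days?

32

Originally the plan takes 26 days.
With X inserted, H now waits for max(Z, V, Y, X).
New critical path: V→X→H = 16+7+9 = 32 ⇒ 32 days.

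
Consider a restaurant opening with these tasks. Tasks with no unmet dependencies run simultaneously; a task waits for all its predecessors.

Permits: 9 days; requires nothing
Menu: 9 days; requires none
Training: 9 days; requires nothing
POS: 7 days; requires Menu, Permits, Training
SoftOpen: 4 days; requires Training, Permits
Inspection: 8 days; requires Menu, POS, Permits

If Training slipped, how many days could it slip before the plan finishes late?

0

Permits→POS→Inspection = 9+7+8 = 24 sets the makespan at 24 days.
Longest path through Training: 24 days (earliest finish 9, latest finish 9).
So Training can slip 9 − 9 = 0 days.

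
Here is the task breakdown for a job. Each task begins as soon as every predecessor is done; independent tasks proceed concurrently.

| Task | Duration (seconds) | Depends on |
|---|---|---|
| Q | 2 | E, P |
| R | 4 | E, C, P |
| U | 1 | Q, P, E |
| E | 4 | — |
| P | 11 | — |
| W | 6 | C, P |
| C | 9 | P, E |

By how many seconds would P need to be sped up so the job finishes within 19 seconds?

7

Current finish: 26 seconds; target: 19.
P is on every critical path, so each second cut from P cuts the finish by one (this holds down to a finish of 19).
Need 26 − 19 = 7 seconds off P → P becomes 4 seconds, finish becomes 19.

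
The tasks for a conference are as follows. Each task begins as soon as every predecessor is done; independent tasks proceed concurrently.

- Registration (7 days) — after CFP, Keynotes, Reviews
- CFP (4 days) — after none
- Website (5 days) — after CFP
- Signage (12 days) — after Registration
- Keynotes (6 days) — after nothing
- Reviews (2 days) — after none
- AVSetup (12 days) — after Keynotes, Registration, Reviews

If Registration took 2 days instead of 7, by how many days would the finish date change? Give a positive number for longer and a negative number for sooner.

As given, the longest chain is Keynotes→Registration→AVSetup = 6+7+12 = 25, so the finish is 25 days.
Since Registration is critical, the -5 change carries straight to that chain (now 20 days).
No other chain overtakes it, so the finish is 20 days.
Change in finish: 20 − 25 = -5 days.

-5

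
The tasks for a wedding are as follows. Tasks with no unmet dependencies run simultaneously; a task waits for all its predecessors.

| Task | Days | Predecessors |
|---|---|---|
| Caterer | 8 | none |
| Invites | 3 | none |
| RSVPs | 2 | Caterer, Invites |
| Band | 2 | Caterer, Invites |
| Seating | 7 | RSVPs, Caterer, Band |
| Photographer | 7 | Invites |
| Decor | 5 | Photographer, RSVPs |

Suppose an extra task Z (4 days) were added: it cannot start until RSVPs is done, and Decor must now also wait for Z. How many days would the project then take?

Originally the project takes 17 days.
With Z inserted, Decor now waits for max(Photographer, RSVPs, Z).
New critical path: Caterer→RSVPs→Z→Decor = 8+2+4+5 = 19 ⇒ 19 days.

19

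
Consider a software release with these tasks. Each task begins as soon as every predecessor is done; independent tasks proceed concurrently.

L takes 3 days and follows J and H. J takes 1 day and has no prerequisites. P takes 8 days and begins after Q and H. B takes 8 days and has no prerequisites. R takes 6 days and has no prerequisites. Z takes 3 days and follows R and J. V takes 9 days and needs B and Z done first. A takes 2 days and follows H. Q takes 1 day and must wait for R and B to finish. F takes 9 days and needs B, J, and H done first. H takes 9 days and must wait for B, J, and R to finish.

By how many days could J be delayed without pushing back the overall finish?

Critical path: B→H→F = 8+9+9 = 26, so the finish is 26 days.
Longest path through J: 19 days (earliest finish 1, latest finish 8).
So J can slip 8 − 1 = 7 days.

7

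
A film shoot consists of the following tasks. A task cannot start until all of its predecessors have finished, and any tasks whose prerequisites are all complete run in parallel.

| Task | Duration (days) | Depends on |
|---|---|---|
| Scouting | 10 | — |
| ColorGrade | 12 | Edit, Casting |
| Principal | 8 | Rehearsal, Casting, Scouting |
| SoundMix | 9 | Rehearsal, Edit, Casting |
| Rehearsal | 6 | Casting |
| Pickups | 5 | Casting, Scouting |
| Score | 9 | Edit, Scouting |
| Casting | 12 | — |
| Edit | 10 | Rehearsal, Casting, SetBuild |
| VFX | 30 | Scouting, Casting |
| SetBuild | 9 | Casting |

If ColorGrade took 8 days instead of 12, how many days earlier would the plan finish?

Critical path before the change: Casting→SetBuild→Edit→ColorGrade = 12+9+10+12 = 43 giving 43 days.
Since ColorGrade is critical, the -4 change carries straight to that chain (now 39 days).
The binding chain switches to Casting→VFX = 12+30 = 42; finish 42 days.
Change in finish: 42 − 43 = -1 days.

1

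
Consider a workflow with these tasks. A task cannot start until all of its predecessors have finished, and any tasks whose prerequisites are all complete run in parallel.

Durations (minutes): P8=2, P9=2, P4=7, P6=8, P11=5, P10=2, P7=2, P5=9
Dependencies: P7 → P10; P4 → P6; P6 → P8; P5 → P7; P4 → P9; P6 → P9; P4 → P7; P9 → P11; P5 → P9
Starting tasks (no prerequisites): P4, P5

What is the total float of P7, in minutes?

P4→P6→P9→P11 = 7+8+2+5 = 22 sets the makespan at 22 minutes.
The longest chain containing P7 totals 13 minutes.
Slack of P7 = 18 − 9 = 9 minutes.

9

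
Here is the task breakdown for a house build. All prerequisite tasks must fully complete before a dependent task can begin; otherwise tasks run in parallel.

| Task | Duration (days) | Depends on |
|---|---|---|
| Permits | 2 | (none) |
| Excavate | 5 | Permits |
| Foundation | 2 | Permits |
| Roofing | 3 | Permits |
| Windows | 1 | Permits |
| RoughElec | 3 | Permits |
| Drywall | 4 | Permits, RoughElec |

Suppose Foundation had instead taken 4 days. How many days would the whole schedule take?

9

Baseline: Permits→RoughElec→Drywall = 2+3+4 = 9 → 9 days.
Foundation is off the critical path — its longest chain is 4 days, giving 5 of slack.
The critical path is still Permits→RoughElec→Drywall; finish is now 9 days.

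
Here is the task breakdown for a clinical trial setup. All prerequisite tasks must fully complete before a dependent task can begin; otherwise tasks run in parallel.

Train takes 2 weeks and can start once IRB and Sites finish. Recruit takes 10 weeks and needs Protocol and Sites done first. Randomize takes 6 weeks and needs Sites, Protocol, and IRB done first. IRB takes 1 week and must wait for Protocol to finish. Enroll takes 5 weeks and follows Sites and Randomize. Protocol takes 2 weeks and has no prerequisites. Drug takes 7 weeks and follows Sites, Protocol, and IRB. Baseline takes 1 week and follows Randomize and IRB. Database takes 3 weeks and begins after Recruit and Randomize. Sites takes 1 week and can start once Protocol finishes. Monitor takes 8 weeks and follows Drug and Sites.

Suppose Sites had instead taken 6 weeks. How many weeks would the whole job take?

The binding path is Protocol→Sites→Drug→Monitor = 2+1+7+8 = 18; finish at 18 weeks.
Sites lies on that path, so at 6 weeks the path becomes 23 weeks.
No other chain overtakes it, so the finish is 23 weeks.

23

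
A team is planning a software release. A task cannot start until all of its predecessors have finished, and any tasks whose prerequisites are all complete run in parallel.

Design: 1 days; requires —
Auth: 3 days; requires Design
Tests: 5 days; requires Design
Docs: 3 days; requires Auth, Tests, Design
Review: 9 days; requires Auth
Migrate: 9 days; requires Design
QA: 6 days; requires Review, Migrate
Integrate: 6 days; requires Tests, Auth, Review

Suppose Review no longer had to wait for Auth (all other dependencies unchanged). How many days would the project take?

With the dependency in place, Design→Auth→Review→QA = 1+3+9+6 = 19 sets the finish at 19 days.
Without Auth→Review, Review's earliest start moves from 4 to 0.
The longest chain is now Design→Migrate→QA = 1+9+6 = 16, so the project takes 16 days.

16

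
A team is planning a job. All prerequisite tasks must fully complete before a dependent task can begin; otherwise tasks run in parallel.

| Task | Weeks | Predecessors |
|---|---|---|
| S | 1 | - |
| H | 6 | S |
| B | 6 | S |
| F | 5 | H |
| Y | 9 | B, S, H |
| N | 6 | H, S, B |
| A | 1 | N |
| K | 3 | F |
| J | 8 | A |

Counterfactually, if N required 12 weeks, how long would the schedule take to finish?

28

Baseline: S→H→N→A→J = 1+6+6+1+8 = 22 → 22 weeks.
N is on the critical path; changing it to 12 makes that path 28 weeks.
The critical path is still S→H→N→A→J; finish is now 28 weeks.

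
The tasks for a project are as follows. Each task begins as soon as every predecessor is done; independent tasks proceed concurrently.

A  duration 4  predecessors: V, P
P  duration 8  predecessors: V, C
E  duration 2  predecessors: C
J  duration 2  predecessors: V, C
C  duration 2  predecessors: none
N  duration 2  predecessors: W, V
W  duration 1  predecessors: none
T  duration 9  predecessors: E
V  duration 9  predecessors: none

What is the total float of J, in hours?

10

The longest chain is V→P→A = 9+8+4 = 21; overall finish 21 hours.
J finishes as early as 11 and must finish by 21.
Slack of J = 19 − 9 = 10 hours.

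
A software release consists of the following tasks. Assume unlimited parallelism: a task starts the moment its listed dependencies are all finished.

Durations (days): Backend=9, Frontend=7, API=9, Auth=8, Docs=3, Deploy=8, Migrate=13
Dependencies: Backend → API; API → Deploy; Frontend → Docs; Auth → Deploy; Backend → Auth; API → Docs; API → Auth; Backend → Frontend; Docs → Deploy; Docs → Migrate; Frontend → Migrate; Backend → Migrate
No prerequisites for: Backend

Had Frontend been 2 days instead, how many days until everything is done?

The binding path is Backend→API→Auth→Deploy = 9+9+8+8 = 34; finish at 34 days.
Frontend is off the critical path — its longest chain is 32 days, giving 2 of slack.
That remains the longest chain; total 34 days.

34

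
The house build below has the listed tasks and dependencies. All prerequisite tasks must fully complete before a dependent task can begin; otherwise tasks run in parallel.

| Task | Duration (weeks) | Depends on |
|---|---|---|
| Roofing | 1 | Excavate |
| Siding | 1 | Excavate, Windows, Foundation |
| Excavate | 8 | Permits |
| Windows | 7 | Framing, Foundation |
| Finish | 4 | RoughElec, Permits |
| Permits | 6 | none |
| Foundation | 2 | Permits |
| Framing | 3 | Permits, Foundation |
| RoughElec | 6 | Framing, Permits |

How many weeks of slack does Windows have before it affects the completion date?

2

Critical path: Permits→Foundation→Framing→RoughElec→Finish = 6+2+3+6+4 = 21, so the finish is 21 weeks.
Longest path through Windows: 19 weeks (earliest finish 18, latest finish 20).
Float = 21 − 19 = 2.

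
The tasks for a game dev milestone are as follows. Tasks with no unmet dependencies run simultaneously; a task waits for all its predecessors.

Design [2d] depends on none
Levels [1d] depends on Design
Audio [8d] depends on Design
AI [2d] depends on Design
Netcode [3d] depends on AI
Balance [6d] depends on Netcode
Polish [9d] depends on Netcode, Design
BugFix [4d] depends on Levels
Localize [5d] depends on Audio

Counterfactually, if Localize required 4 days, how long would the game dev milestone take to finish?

16

Actual critical path: Design→AI→Netcode→Polish = 2+2+3+9 = 16 ⇒ 16 days.
Localize has 1 day of float (longest path through it is 15).
That remains the longest chain; total 16 days.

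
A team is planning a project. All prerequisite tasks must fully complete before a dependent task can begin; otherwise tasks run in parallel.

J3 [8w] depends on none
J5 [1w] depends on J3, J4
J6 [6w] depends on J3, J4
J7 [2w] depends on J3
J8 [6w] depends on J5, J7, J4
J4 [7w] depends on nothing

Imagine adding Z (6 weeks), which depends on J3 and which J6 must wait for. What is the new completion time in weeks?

20

Originally the project takes 16 weeks.
With Z inserted, J6 now waits for max(J3, J4, Z).
New critical path: J3→Z→J6 = 8+6+6 = 20 ⇒ 20 weeks.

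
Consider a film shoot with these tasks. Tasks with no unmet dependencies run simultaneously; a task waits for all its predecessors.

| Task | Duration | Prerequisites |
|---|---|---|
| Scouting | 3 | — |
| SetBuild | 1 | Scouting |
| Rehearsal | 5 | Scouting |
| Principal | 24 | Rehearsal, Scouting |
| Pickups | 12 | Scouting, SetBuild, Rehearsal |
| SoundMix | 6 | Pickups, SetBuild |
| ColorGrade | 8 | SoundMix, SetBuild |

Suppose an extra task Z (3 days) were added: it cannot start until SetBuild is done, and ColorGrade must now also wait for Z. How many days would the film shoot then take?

34

Originally the film shoot takes 34 days.
With Z inserted, ColorGrade now waits for max(SoundMix, SetBuild, Z).
New critical path: Scouting→Rehearsal→Pickups→SoundMix→ColorGrade = 3+5+12+6+8 = 34 ⇒ 34 days.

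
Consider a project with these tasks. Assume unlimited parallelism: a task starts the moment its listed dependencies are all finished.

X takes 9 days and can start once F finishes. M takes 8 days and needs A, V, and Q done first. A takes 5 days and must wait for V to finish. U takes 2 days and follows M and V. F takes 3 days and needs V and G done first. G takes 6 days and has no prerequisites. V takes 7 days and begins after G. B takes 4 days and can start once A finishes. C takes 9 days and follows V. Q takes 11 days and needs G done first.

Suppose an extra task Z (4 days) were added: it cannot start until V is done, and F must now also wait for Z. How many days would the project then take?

29

Originally the project takes 28 days.
With Z inserted, F now waits for max(V, G, Z).
New critical path: G→V→Z→F→X = 6+7+4+3+9 = 29 ⇒ 29 days.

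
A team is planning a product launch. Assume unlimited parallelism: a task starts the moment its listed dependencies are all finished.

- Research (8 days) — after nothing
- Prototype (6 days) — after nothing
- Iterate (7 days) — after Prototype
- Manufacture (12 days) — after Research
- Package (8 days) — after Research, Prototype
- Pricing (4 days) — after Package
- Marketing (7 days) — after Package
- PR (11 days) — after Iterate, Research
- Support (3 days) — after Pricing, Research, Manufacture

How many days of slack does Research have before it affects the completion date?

Critical path: Prototype→Iterate→PR = 6+7+11 = 24, so the finish is 24 days.
Research finishes as early as 8 and must finish by 9.
Slack of Research = 1 − 0 = 1 day.

1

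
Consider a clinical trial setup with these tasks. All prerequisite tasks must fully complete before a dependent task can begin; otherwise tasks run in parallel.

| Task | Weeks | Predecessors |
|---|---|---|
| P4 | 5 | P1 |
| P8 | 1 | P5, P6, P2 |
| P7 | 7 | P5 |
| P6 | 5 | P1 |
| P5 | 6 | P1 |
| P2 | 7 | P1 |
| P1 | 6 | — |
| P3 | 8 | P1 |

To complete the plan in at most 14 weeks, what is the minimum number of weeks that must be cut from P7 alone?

5

Current finish: 19 weeks; target: 14.
P7 is on every critical path, so each week cut from P7 cuts the finish by one (this holds down to a finish of 14).
Need 19 − 14 = 5 weeks off P7 → P7 becomes 2 weeks, finish becomes 14.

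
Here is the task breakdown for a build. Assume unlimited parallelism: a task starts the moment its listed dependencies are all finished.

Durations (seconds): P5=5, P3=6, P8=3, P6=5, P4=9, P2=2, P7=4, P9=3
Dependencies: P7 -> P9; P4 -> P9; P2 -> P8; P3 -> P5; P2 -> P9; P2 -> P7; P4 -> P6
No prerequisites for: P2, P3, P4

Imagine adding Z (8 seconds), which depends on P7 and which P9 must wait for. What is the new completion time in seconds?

17

Originally the job takes 14 seconds.
With Z inserted, P9 now waits for max(P7, P4, P2, Z).
New critical path: P2→P7→Z→P9 = 2+4+8+3 = 17 ⇒ 17 seconds.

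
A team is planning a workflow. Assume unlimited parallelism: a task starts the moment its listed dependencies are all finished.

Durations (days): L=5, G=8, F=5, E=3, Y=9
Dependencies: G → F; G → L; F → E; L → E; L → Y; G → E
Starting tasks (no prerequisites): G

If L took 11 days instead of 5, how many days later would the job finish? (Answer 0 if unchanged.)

6

The binding path is G→L→Y = 8+5+9 = 22; finish at 22 days.
Since L is critical, the +6 change carries straight to that chain (now 28 days).
No other chain overtakes it, so the finish is 28 days.
Change in finish: 28 − 22 = +6 days.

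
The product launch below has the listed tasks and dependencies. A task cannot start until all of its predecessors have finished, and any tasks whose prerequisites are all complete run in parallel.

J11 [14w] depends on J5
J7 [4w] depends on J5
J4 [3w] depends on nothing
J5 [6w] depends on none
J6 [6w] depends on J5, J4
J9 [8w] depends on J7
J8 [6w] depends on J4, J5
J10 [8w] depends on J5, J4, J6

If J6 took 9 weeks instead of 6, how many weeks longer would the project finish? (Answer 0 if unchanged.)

3

Critical path before the change: J5→J6→J10 = 6+6+8 = 20 giving 20 weeks.
J6 is on the critical path; changing it to 9 makes that path 23 weeks.
The critical path is still J5→J6→J10; finish is now 23 weeks.
Change in finish: 23 − 20 = +3 weeks.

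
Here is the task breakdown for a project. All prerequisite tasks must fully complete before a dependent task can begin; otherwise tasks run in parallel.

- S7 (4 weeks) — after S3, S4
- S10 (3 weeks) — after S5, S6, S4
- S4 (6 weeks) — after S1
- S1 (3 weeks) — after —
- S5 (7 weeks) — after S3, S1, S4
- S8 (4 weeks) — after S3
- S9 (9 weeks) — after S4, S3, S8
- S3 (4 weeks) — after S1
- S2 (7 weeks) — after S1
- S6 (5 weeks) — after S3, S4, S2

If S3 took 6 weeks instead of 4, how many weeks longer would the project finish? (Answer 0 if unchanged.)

2

Actual critical path: S1→S3→S8→S9 = 3+4+4+9 = 20 ⇒ 20 weeks.
S3 lies on that path, so at 6 weeks the path becomes 22 weeks.
The critical path is still S1→S3→S8→S9; finish is now 22 weeks.
Change in finish: 22 − 20 = +2 weeks.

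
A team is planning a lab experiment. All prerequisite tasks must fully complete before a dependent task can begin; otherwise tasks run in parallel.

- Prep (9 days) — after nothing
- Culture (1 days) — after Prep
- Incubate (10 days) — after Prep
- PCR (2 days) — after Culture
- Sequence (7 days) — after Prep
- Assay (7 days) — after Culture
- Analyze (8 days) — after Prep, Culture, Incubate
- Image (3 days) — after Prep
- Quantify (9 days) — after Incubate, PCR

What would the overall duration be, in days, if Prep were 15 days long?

34

As given, the longest chain is Prep→Incubate→Quantify = 9+10+9 = 28, so the finish is 28 days.
Prep is on the critical path; changing it to 15 makes that path 34 days.
The critical path is still Prep→Incubate→Quantify; finish is now 34 days.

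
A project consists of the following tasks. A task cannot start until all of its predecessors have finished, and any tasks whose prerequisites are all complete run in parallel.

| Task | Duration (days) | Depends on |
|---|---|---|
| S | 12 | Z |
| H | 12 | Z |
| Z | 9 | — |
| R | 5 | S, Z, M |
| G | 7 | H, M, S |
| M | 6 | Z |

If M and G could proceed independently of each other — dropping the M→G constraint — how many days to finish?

Original critical path: Z→H→G = 9+12+7 = 28 ⇒ 28 days.
Dropping M→G doesn't change G's earliest start (21); another predecessor still binds.
After: Z→H→G = 9+12+7 = 28 → 28 days.

28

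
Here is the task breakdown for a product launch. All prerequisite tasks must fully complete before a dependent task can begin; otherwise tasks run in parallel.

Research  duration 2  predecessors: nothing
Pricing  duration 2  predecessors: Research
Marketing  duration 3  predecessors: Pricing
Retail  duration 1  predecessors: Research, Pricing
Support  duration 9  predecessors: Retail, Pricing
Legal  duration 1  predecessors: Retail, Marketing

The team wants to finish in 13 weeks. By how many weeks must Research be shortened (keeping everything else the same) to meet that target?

1

Current finish: 14 weeks; target: 13.
Research is on every critical path, so each week cut from Research cuts the finish by one (this holds down to a finish of 13).
Need 14 − 13 = 1 week off Research → Research becomes 1 week, finish becomes 13.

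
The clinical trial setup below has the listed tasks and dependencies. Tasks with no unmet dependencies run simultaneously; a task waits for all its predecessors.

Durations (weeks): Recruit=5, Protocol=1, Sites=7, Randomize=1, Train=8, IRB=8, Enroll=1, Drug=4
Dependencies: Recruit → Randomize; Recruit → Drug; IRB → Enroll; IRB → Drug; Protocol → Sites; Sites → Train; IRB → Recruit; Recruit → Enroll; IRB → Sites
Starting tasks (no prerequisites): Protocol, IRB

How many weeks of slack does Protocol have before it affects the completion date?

7

The longest chain is IRB→Sites→Train = 8+7+8 = 23; overall finish 23 weeks.
Protocol finishes as early as 1 and must finish by 8.
So Protocol can slip 8 − 1 = 7 weeks.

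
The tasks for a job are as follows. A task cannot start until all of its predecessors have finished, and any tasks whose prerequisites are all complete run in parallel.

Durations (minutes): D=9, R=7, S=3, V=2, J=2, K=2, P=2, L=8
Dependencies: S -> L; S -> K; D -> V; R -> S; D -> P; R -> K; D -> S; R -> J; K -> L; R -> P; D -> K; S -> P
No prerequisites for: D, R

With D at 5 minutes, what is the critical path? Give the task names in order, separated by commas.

R, S, K, L

As given, the longest chain is D→S→K→L = 9+3+2+8 = 22, so the finish is 22 minutes.
D lies on that path, so at 5 minutes the path becomes 18 minutes.
New critical path: R→S→K→L = 7+3+2+8 = 20 ⇒ 20 minutes.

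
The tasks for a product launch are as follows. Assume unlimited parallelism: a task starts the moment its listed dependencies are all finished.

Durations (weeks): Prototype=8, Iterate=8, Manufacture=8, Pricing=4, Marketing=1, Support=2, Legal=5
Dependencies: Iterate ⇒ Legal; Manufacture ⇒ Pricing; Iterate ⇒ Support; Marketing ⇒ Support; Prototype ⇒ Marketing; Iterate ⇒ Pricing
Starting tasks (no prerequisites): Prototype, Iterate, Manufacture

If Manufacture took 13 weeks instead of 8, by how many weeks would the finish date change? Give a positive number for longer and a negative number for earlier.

4

The binding path is Iterate→Legal = 8+5 = 13; finish at 13 weeks.
The longest path through Manufacture is only 12 weeks, so Manufacture has float 1.
The binding chain switches to Manufacture→Pricing = 13+4 = 17; finish 17 weeks.
Change in finish: 17 − 13 = +4 weeks.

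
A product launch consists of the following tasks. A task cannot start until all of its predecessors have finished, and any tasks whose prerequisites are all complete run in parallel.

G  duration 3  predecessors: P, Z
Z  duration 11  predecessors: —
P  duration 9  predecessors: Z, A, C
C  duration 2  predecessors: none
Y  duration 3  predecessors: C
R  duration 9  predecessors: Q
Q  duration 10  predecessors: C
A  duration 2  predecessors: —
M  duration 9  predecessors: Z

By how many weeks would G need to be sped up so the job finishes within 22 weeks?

Current finish: 23 weeks; target: 22.
G is on every critical path, so each week cut from G cuts the finish by one (this holds down to a finish of 21).
Need 23 − 22 = 1 week off G → G becomes 2 weeks, finish becomes 22.

1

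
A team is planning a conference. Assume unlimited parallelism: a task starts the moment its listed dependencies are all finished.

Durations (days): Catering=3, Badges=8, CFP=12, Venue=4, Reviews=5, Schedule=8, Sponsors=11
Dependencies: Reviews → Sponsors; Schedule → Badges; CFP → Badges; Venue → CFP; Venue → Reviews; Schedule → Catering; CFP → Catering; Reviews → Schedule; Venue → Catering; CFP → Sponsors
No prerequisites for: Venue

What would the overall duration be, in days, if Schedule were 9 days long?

Actual critical path: Venue→CFP→Sponsors = 4+12+11 = 27 ⇒ 27 days.
Schedule has 2 days of float (longest path through it is 25).
The critical path is still Venue→CFP→Sponsors; finish is now 27 days.

27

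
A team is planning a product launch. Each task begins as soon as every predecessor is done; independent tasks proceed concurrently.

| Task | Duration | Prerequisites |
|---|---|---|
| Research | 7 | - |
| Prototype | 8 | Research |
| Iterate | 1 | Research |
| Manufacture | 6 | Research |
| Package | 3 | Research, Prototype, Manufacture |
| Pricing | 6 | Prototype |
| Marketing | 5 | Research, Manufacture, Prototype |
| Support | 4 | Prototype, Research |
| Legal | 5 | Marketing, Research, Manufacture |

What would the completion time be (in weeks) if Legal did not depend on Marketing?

Original critical path: Research→Prototype→Marketing→Legal = 7+8+5+5 = 25 ⇒ 25 weeks.
Without Marketing→Legal, Legal's earliest start moves from 20 to 13.
After: Research→Prototype→Pricing = 7+8+6 = 21 → 21 weeks.

21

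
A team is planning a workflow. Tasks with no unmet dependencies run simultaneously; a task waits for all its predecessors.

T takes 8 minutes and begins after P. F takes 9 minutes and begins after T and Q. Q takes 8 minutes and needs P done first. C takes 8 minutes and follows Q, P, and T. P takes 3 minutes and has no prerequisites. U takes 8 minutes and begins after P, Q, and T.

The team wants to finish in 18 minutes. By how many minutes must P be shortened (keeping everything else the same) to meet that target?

2

Current finish: 20 minutes; target: 18.
P is on every critical path, so each minute cut from P cuts the finish by one (this holds down to a finish of 18).
Need 20 − 18 = 2 minutes off P → P becomes 1 minute, finish becomes 18.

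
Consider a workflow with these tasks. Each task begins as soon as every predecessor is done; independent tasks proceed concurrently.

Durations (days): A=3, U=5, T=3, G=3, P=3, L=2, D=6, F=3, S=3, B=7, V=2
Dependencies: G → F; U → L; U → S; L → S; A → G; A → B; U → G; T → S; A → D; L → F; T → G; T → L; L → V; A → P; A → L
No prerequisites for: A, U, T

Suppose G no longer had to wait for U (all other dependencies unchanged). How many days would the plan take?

With the dependency in place, U→G→F = 5+3+3 = 11 sets the finish at 11 days.
Without U→G, G's earliest start moves from 5 to 3.
After: A→B = 3+7 = 10 → 10 days.

10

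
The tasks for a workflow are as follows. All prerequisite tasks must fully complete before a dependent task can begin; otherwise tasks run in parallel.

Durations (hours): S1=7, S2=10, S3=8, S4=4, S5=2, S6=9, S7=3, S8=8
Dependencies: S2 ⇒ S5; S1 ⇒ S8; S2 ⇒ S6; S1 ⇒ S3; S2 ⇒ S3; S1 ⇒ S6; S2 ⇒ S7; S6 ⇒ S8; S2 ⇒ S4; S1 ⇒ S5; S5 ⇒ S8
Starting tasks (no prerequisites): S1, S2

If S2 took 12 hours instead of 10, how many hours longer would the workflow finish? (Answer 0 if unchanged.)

Critical path before the change: S2→S6→S8 = 10+9+8 = 27 giving 27 hours.
Since S2 is critical, the +2 change carries straight to that chain (now 29 hours).
No other chain overtakes it, so the finish is 29 hours.
Change in finish: 29 − 27 = +2 hours.

2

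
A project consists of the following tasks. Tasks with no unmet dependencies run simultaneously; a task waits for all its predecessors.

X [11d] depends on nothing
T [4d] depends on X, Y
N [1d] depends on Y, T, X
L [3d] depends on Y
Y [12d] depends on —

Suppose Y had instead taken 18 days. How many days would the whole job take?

23

The binding path is Y→T→N = 12+4+1 = 17; finish at 17 days.
Since Y is critical, the +6 change carries straight to that chain (now 23 days).
No other chain overtakes it, so the finish is 23 days.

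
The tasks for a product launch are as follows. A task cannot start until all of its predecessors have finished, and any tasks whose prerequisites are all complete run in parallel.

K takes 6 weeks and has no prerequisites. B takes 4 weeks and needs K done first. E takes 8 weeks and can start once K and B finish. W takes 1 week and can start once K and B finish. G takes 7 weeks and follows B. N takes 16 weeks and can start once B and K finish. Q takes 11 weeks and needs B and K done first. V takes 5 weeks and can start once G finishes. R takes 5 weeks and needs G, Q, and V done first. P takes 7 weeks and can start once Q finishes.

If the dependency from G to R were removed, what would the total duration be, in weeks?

28

Before: longest chain K→B→Q→P = 6+4+11+7 = 28, finish 28.
Dropping G→R doesn't change R's earliest start (22); another predecessor still binds.
After: K→B→Q→P = 6+4+11+7 = 28 → 28 weeks.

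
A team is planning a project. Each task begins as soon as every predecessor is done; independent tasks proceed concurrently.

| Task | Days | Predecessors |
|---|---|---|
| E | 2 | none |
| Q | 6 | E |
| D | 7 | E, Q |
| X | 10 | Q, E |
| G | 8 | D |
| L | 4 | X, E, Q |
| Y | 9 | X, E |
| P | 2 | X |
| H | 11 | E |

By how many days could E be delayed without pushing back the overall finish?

0

E→Q→X→Y = 2+6+10+9 = 27 sets the makespan at 27 days.
Longest path through E: 27 days (earliest finish 2, latest finish 2).
Float = 27 − 27 = 0.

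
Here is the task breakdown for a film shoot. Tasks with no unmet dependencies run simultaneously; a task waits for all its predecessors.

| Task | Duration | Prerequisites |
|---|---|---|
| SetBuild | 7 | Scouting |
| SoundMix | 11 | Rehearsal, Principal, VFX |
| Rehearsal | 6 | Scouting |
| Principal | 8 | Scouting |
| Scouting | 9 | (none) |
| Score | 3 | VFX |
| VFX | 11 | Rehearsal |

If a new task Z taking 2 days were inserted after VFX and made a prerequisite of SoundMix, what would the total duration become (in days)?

39

Originally the schedule takes 37 days.
With Z inserted, SoundMix now waits for max(Rehearsal, Principal, VFX, Z).
New critical path: Scouting→Rehearsal→VFX→Z→SoundMix = 9+6+11+2+11 = 39 ⇒ 39 days.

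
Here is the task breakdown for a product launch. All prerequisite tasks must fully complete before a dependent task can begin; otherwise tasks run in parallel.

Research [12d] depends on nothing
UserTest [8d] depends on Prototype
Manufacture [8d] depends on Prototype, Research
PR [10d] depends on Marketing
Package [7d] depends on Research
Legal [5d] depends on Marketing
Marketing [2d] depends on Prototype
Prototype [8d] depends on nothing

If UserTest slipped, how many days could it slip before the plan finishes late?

4

The longest chain is Research→Manufacture = 12+8 = 20; overall finish 20 days.
Longest path through UserTest: 16 days (earliest finish 16, latest finish 20).
Slack of UserTest = 12 − 8 = 4 days.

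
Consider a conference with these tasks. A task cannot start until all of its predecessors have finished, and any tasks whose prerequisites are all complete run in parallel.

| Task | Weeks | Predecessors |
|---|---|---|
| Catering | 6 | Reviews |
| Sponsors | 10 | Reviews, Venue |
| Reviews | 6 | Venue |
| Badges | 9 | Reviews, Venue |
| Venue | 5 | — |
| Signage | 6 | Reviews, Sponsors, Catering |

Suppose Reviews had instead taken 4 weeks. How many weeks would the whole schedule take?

The binding path is Venue→Reviews→Sponsors→Signage = 5+6+10+6 = 27; finish at 27 weeks.
Since Reviews is critical, the -2 change carries straight to that chain (now 25 weeks).
That remains the longest chain; total 25 weeks.

25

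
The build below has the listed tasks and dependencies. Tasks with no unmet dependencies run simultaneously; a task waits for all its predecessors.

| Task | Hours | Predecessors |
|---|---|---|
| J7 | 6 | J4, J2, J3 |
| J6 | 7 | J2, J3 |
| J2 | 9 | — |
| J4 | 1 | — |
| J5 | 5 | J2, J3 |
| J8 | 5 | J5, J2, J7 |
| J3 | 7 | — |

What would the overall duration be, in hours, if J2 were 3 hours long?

18

Critical path before the change: J2→J7→J8 = 9+6+5 = 20 giving 20 hours.
J2 is on the critical path; changing it to 3 makes that path 14 hours.
The binding chain switches to J3→J7→J8 = 7+6+5 = 18; finish 18 hours.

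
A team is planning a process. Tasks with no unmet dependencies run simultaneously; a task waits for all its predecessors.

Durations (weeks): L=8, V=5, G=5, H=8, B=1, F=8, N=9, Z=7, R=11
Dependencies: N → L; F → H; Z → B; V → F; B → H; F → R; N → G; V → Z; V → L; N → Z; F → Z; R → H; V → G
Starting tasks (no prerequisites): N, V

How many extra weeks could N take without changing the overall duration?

7

V→F→R→H = 5+8+11+8 = 32 sets the makespan at 32 weeks.
The longest chain containing N totals 25 weeks.
Float = 32 − 25 = 7.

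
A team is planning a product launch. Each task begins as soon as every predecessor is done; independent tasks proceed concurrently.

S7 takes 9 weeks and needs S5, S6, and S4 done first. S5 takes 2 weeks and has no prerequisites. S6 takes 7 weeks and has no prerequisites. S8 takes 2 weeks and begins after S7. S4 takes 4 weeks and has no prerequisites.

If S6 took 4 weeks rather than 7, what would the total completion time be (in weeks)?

As given, the longest chain is S6→S7→S8 = 7+9+2 = 18, so the finish is 18 weeks.
Since S6 is critical, the -3 change carries straight to that chain (now 15 weeks).
New critical path: S4→S7→S8 = 4+9+2 = 15 ⇒ 15 weeks.

15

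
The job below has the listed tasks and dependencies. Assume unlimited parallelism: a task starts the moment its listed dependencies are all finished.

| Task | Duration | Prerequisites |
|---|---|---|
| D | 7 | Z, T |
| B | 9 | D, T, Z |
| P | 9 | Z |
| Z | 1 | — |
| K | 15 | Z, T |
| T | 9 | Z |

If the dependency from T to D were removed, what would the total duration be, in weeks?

25

With the dependency in place, Z→T→D→B = 1+9+7+9 = 26 sets the finish at 26 weeks.
Without T→D, D's earliest start moves from 10 to 1.
New critical path: Z→T→K = 1+9+15 = 25 ⇒ 25 weeks.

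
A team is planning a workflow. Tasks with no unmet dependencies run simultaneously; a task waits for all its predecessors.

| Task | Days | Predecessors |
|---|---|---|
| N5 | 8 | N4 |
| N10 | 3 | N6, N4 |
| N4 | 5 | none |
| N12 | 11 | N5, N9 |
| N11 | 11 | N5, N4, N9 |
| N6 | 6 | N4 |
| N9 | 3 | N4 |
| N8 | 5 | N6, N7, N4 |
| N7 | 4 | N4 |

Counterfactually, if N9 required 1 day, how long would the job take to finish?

24

Critical path before the change: N4→N5→N11 = 5+8+11 = 24 giving 24 days.
The longest path through N9 is only 19 days, so N9 has float 5.
No other chain overtakes it, so the finish is 24 days.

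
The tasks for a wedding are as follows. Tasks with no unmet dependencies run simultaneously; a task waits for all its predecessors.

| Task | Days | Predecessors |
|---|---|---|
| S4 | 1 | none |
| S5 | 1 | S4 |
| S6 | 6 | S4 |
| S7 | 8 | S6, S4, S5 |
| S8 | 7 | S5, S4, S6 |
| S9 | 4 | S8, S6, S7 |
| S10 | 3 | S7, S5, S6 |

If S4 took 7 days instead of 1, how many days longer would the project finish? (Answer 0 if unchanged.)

6

As given, the longest chain is S4→S6→S7→S9 = 1+6+8+4 = 19, so the finish is 19 days.
S4 is on the critical path; changing it to 7 makes that path 25 days.
No other chain overtakes it, so the finish is 25 days.
Change in finish: 25 − 19 = +6 days.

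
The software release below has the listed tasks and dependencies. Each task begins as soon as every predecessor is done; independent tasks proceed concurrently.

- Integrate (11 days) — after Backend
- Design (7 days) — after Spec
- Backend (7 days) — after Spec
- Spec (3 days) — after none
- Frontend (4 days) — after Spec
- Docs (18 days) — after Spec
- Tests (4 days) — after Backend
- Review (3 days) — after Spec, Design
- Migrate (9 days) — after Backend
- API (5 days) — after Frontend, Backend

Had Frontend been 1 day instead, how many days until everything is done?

21

Critical path before the change: Spec→Backend→Integrate = 3+7+11 = 21 giving 21 days.
Frontend has 9 days of float (longest path through it is 12).
That remains the longest chain; total 21 days.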